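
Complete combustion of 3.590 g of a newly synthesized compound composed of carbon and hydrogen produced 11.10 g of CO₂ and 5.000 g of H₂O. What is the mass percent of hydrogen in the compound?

15.59%

mol C = 11.10 g CO₂ ÷ 44.009 g/mol = 0.25222 mol
mol H = 2 × 5.000 g H₂O ÷ 18.015 g/mol = 0.55509 mol
mass % H = 0.55953 g ÷ 3.590 g × 100%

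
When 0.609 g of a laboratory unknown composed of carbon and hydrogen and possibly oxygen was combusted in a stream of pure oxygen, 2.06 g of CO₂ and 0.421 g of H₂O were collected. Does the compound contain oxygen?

no

mol C = 2.06 g CO₂ ÷ 44.009 g/mol = 0.04681 mol
mol H = 2 × 0.421 g H₂O ÷ 18.015 g/mol = 0.04674 mol
C and H together account for 0.6093 g — essentially the entire 0.609 g sample — so the compound contains no oxygen.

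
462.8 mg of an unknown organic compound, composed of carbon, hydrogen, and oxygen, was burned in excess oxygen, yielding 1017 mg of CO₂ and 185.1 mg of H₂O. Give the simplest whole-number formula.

mol C = 1.017 g CO₂ ÷ 44.009 g/mol = 0.023109 mol
mol H = 2 × 0.1851 g H₂O ÷ 18.015 g/mol = 0.020550 mol
mass O = 0.4628 − (0.27756 + 0.020714) = 0.16452 g → mol O = 0.16452 ÷ 15.999 = 0.010283 mol
Divide by the smallest (0.010283 mol): C 2.247, H 1.998, O 1.000
Multiplying each by 4 gives whole numbers: C 8.99, H 7.99, O 4.00

C9H8O4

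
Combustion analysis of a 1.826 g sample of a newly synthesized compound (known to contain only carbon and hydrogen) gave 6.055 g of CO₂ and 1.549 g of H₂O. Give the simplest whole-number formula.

C4H5

mol C = 6.055 g CO₂ ÷ 44.009 g/mol = 0.13759 mol
mol H = 2 × 1.549 g H₂O ÷ 18.015 g/mol = 0.17197 mol
Divide by the smallest (0.13759 mol): C 1.000, H 1.250
Multiplying each by 4 gives whole numbers: C 4.00, H 5.00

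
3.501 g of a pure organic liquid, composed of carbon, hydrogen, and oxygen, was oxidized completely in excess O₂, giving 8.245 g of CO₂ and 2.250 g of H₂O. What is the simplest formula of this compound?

mol C = 8.245 g CO₂ ÷ 44.009 g/mol = 0.18735 mol
mol H = 2 × 2.250 g H₂O ÷ 18.015 g/mol = 0.24979 mol
mass O = 3.501 − (2.2502 + 0.25179) = 0.99897 g → mol O = 0.99897 ÷ 15.999 = 0.062440 mol
Divide by the smallest (0.062440 mol): C 3.000, H 4.001, O 1.000

C3H4O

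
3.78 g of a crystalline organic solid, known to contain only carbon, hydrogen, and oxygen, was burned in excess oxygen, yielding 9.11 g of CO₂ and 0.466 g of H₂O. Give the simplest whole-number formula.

mol C = 9.11 g CO₂ ÷ 44.009 g/mol = 0.2070 mol
mol H = 2 × 0.466 g H₂O ÷ 18.015 g/mol = 0.05173 mol
mass O = 3.78 − (2.486 + 0.05215) = 1.242 g → mol O = 1.242 ÷ 15.999 = 0.07760 mol
Divide by the smallest (0.05173 mol): C 4.001, H 1.000, O 1.500
Multiplying each by 2 gives whole numbers: C 8.00, H 2.00, O 3.00

C8H2O3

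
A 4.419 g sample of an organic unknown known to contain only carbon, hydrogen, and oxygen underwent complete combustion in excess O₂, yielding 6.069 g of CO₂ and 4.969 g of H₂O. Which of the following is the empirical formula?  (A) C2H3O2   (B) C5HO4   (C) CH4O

(C) CH4O

mol C = 6.069 g CO₂ ÷ 44.009 g/mol = 0.13790 mol
mol H = 2 × 4.969 g H₂O ÷ 18.015 g/mol = 0.55165 mol
mass O = 4.419 − (1.6564 + 0.55606) = 2.2066 g → mol O = 2.2066 ÷ 15.999 = 0.13792 mol
Divide by the smallest (0.13790 mol): C 1.000, H 4.000, O 1.000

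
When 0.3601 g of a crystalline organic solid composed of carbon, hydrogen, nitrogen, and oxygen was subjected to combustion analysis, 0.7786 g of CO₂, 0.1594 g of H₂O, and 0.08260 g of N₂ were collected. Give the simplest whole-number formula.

mol C = 0.7786 g CO₂ ÷ 44.009 g/mol = 0.017692 mol
mol H = 2 × 0.1594 g H₂O ÷ 18.015 g/mol = 0.017696 mol
mol N = 2 × 0.08260 g N₂ ÷ 28.014 g/mol = 0.0058971 mol
mass O = 0.3601 − (0.21250 + 0.017838 + 0.082600) = 0.047165 g → mol O = 0.047165 ÷ 15.999 = 0.0029480 mol
Divide by the smallest (0.0029480 mol): C 6.001, H 6.003, N 2.000, O 1.000

C6H6N2O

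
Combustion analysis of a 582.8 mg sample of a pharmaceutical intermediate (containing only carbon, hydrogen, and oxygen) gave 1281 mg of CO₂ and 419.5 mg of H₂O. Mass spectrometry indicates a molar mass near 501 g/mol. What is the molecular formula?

C25H40O10

mol C = 1.281 g CO₂ ÷ 44.009 g/mol = 0.029108 mol
mol H = 2 × 0.4195 g H₂O ÷ 18.015 g/mol = 0.046572 mol
mass O = 0.5828 − (0.34961 + 0.046945) = 0.18624 g → mol O = 0.18624 ÷ 15.999 = 0.011641 mol
Divide by the smallest (0.011641 mol): C 2.500, H 4.001, O 1.000
Multiplying each by 2 gives whole numbers: C 5.00, H 8.00, O 2.00
Empirical formula: C5H8O2
Empirical-formula mass = 100.12 g/mol; 501 ÷ 100.12 ≈ 5, so the molecular formula is C25H40O10.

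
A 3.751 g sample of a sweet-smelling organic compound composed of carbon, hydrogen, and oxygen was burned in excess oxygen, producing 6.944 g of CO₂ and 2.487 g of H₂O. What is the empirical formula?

mol C = 6.944 g CO₂ ÷ 44.009 g/mol = 0.15779 mol
mol H = 2 × 2.487 g H₂O ÷ 18.015 g/mol = 0.27610 mol
mass O = 3.751 − (1.8952 + 0.27831) = 1.5775 g → mol O = 1.5775 ÷ 15.999 = 0.098601 mol
Divide by the smallest (0.098601 mol): C 1.600, H 2.800, O 1.000
Multiplying each by 5 gives whole numbers: C 8.00, H 14.00, O 5.00

C8H14O5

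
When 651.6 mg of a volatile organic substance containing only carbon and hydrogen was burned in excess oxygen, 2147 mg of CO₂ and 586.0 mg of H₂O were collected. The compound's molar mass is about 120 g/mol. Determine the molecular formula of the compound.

C9H12

mol C = 2.147 g CO₂ ÷ 44.009 g/mol = 0.048785 mol
mol H = 2 × 0.5860 g H₂O ÷ 18.015 g/mol = 0.065057 mol
Divide by the smallest (0.048785 mol): C 1.000, H 1.334
Multiplying each by 3 gives whole numbers: C 3.00, H 4.00
Empirical formula: C3H4
Empirical-formula mass = 40.06 g/mol; 120 ÷ 40.06 ≈ 3, so the molecular formula is C9H12.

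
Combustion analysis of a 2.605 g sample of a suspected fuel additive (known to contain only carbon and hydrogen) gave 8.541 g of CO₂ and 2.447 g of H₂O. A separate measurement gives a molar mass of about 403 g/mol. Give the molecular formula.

C30H42

mol C = 8.541 g CO₂ ÷ 44.009 g/mol = 0.19407 mol
mol H = 2 × 2.447 g H₂O ÷ 18.015 g/mol = 0.27166 mol
Divide by the smallest (0.19407 mol): C 1.000, H 1.400
Multiplying each by 5 gives whole numbers: C 5.00, H 7.00
Empirical formula: C5H7
Empirical-formula mass = 67.11 g/mol; 403 ÷ 67.11 ≈ 6, so the molecular formula is C30H42.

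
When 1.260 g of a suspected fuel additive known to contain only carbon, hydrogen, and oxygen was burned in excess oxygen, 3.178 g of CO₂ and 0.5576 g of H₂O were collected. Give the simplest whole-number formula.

mol C = 3.178 g CO₂ ÷ 44.009 g/mol = 0.072213 mol
mol H = 2 × 0.5576 g H₂O ÷ 18.015 g/mol = 0.061904 mol
mass O = 1.260 − (0.86734 + 0.062399) = 0.33026 g → mol O = 0.33026 ÷ 15.999 = 0.020642 mol
Divide by the smallest (0.020642 mol): C 3.498, H 2.999, O 1.000
Multiplying each by 2 gives whole numbers: C 7.00, H 6.00, O 2.00

C7H6O2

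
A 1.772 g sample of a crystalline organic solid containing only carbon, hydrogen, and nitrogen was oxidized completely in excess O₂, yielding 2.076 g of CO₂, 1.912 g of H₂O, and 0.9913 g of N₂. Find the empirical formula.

C2H9N3

mol C = 2.076 g CO₂ ÷ 44.009 g/mol = 0.047172 mol
mol H = 2 × 1.912 g H₂O ÷ 18.015 g/mol = 0.21227 mol
mol N = 2 × 0.9913 g N₂ ÷ 28.014 g/mol = 0.070772 mol
Divide by the smallest (0.047172 mol): C 1.000, H 4.500, N 1.500
Multiplying each by 2 gives whole numbers: C 2.00, H 9.00, N 3.00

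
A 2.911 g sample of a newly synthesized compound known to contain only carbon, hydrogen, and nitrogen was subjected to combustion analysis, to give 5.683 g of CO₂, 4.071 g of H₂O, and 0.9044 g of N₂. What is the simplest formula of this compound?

C2H7N

mol C = 5.683 g CO₂ ÷ 44.009 g/mol = 0.12913 mol
mol H = 2 × 4.071 g H₂O ÷ 18.015 g/mol = 0.45196 mol
mol N = 2 × 0.9044 g N₂ ÷ 28.014 g/mol = 0.064568 mol
Divide by the smallest (0.064568 mol): C 2.000, H 7.000, N 1.000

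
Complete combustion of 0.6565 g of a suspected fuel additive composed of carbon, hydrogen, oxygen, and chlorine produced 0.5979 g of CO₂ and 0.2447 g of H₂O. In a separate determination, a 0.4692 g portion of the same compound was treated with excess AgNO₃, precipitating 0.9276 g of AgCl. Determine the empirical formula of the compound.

mol C = 0.5979 g CO₂ ÷ 44.009 g/mol = 0.013586 mol
mol H = 2 × 0.2447 g H₂O ÷ 18.015 g/mol = 0.027166 mol
From the AgCl data: mol Cl per gram of compound = (0.9276 ÷ 143.318) ÷ 0.4692 = 0.013794 mol/g, so in the 0.6565 g combustion sample mol Cl = 0.0090560 mol
mass O = 0.6565 − (0.16318 + 0.027384 + 0.32104) = 0.14490 g → mol O = 0.14490 ÷ 15.999 = 0.0090569 mol
Divide by the smallest (0.0090560 mol): C 1.500, H 3.000, Cl 1.000, O 1.000
Multiplying each by 2 gives whole numbers: C 3.00, H 6.00, Cl 2.00, O 2.00

C3H6Cl2O2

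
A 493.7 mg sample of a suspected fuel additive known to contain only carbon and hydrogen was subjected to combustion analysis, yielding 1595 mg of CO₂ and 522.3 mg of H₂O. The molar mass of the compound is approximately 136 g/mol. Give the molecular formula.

mol C = 1.595 g CO₂ ÷ 44.009 g/mol = 0.036243 mol
mol H = 2 × 0.5223 g H₂O ÷ 18.015 g/mol = 0.057985 mol
Divide by the smallest (0.036243 mol): C 1.000, H 1.600
Multiplying each by 5 gives whole numbers: C 5.00, H 8.00
Empirical formula: C5H8
Empirical-formula mass = 68.12 g/mol; 136 ÷ 68.12 ≈ 2, so the molecular formula is C10H16.

C10H16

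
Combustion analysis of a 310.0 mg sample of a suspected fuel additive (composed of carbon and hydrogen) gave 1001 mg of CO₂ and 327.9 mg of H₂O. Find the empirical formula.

mol C = 1.001 g CO₂ ÷ 44.009 g/mol = 0.022745 mol
mol H = 2 × 0.3279 g H₂O ÷ 18.015 g/mol = 0.036403 mol
Divide by the smallest (0.022745 mol): C 1.000, H 1.600
Multiplying each by 5 gives whole numbers: C 5.00, H 8.00

C5H8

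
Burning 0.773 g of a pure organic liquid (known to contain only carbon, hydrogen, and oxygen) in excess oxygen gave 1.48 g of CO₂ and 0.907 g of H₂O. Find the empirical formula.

C2H6O

mol C = 1.48 g CO₂ ÷ 44.009 g/mol = 0.03363 mol
mol H = 2 × 0.907 g H₂O ÷ 18.015 g/mol = 0.1007 mol
mass O = 0.773 − (0.4039 + 0.1015) = 0.2676 g → mol O = 0.2676 ÷ 15.999 = 0.01672 mol
Divide by the smallest (0.01672 mol): C 2.011, H 6.021, O 1.000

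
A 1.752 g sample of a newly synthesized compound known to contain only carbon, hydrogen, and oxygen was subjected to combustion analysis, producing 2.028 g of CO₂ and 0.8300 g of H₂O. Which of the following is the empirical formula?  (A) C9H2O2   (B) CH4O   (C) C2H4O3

mol C = 2.028 g CO₂ ÷ 44.009 g/mol = 0.046081 mol
mol H = 2 × 0.8300 g H₂O ÷ 18.015 g/mol = 0.092145 mol
mass O = 1.752 − (0.55348 + 0.092883) = 1.1056 g → mol O = 1.1056 ÷ 15.999 = 0.069106 mol
Divide by the smallest (0.046081 mol): C 1.000, H 2.000, O 1.500
Multiplying each by 2 gives whole numbers: C 2.00, H 4.00, O 3.00

(C) C2H4O3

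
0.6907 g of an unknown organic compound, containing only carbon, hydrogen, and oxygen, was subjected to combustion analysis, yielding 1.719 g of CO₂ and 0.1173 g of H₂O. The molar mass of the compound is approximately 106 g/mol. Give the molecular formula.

C6H2O2

mol C = 1.719 g CO₂ ÷ 44.009 g/mol = 0.039060 mol
mol H = 2 × 0.1173 g H₂O ÷ 18.015 g/mol = 0.013022 mol
mass O = 0.6907 − (0.46915 + 0.013127) = 0.20842 g → mol O = 0.20842 ÷ 15.999 = 0.013027 mol
Divide by the smallest (0.013022 mol): C 2.999, H 1.000, O 1.000
Empirical formula: C3HO
Empirical-formula mass = 53.04 g/mol; 106 ÷ 53.04 ≈ 2, so the molecular formula is C6H2O2.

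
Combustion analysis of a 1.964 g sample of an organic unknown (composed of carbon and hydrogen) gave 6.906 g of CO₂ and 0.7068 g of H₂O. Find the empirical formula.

mol C = 6.906 g CO₂ ÷ 44.009 g/mol = 0.15692 mol
mol H = 2 × 0.7068 g H₂O ÷ 18.015 g/mol = 0.078468 mol
Divide by the smallest (0.078468 mol): C 2.000, H 1.000

C2H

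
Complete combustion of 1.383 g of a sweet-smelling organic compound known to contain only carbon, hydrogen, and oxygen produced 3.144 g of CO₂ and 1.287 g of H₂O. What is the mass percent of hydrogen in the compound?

10.41%

mol C = 3.144 g CO₂ ÷ 44.009 g/mol = 0.071440 mol
mol H = 2 × 1.287 g H₂O ÷ 18.015 g/mol = 0.14288 mol
mass O = 1.383 − (0.85807 + 0.14402) = 0.38091 g → mol O = 0.38091 ÷ 15.999 = 0.023808 mol
mass % H = 0.14402 g ÷ 1.383 g × 100%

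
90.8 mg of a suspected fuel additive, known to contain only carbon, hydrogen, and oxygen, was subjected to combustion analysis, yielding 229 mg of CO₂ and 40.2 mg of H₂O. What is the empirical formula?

C7H6O2

mol C = 0.229 g CO₂ ÷ 44.009 g/mol = 0.005203 mol
mol H = 2 × 0.0402 g H₂O ÷ 18.015 g/mol = 0.004463 mol
mass O = 0.0908 − (0.06250 + 0.004499) = 0.02380 g → mol O = 0.02380 ÷ 15.999 = 0.001488 mol
Divide by the smallest (0.001488 mol): C 3.498, H 3.000, O 1.000
Multiplying each by 2 gives whole numbers: C 7.00, H 6.00, O 2.00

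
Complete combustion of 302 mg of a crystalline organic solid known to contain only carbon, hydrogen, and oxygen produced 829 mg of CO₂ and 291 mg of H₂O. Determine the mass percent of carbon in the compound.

74.9%

mol C = 0.829 g CO₂ ÷ 44.009 g/mol = 0.01884 mol
mol H = 2 × 0.291 g H₂O ÷ 18.015 g/mol = 0.03231 mol
mass O = 0.302 − (0.2263 + 0.03256) = 0.04318 g → mol O = 0.04318 ÷ 15.999 = 0.002699 mol
mass % C = 0.2263 g ÷ 0.302 g × 100%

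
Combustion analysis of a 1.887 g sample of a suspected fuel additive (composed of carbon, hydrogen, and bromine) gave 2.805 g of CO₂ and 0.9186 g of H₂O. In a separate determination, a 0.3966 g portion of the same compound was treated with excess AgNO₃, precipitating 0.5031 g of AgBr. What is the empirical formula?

mol C = 2.805 g CO₂ ÷ 44.009 g/mol = 0.063737 mol
mol H = 2 × 0.9186 g H₂O ÷ 18.015 g/mol = 0.10198 mol
From the AgBr data: mol Br per gram of compound = (0.5031 ÷ 187.772) ÷ 0.3966 = 0.0067557 mol/g, so in the 1.887 g combustion sample mol Br = 0.012748 mol
Divide by the smallest (0.012748 mol): C 5.000, H 8.000, Br 1.000

C5H8Br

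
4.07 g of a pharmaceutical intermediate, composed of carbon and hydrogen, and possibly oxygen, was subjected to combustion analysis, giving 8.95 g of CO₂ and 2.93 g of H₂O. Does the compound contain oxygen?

mol C = 8.95 g CO₂ ÷ 44.009 g/mol = 0.2034 mol
mol H = 2 × 2.93 g H₂O ÷ 18.015 g/mol = 0.3253 mol
C and H account for only 2.771 g of the 4.07 g sample; the remaining 1.299 g must be oxygen.

yes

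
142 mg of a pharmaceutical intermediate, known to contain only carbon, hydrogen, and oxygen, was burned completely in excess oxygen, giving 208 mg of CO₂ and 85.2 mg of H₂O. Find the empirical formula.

CH2O

mol C = 0.208 g CO₂ ÷ 44.009 g/mol = 0.004726 mol
mol H = 2 × 0.0852 g H₂O ÷ 18.015 g/mol = 0.009459 mol
mass O = 0.142 − (0.05677 + 0.009534) = 0.07570 g → mol O = 0.07570 ÷ 15.999 = 0.004731 mol
Divide by the smallest (0.004726 mol): C 1.000, H 2.001, O 1.001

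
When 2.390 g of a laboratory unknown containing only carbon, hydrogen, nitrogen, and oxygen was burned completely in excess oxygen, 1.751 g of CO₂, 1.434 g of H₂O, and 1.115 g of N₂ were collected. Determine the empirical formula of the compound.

CH4N2O

mol C = 1.751 g CO₂ ÷ 44.009 g/mol = 0.039787 mol
mol H = 2 × 1.434 g H₂O ÷ 18.015 g/mol = 0.15920 mol
mol N = 2 × 1.115 g N₂ ÷ 28.014 g/mol = 0.079603 mol
mass O = 2.390 − (0.47789 + 0.16047 + 1.1150) = 0.63664 g → mol O = 0.63664 ÷ 15.999 = 0.039793 mol
Divide by the smallest (0.039787 mol): C 1.000, H 4.001, N 2.001, O 1.000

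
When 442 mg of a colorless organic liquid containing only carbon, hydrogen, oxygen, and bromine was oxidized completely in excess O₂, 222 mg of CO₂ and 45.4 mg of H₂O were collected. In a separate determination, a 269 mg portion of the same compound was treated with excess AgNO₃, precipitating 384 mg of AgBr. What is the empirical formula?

C3H3Br2O4

mol C = 0.222 g CO₂ ÷ 44.009 g/mol = 0.005044 mol
mol H = 2 × 0.0454 g H₂O ÷ 18.015 g/mol = 0.005040 mol
From the AgBr data: mol Br per gram of compound = (0.384 ÷ 187.772) ÷ 0.269 = 0.007602 mol/g, so in the 0.442 g combustion sample mol Br = 0.003360 mol
mass O = 0.442 − (0.06059 + 0.005081 + 0.2685) = 0.1078 g → mol O = 0.1078 ÷ 15.999 = 0.006740 mol
Divide by the smallest (0.003360 mol): C 1.501, H 1.500, Br 1.000, O 2.006
Multiplying each by 2 gives whole numbers: C 3.00, H 3.00, Br 2.00, O 4.01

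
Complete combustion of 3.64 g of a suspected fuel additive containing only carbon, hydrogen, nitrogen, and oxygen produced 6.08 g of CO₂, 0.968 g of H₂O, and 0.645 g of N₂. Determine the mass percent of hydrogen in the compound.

3.0%

mol C = 6.08 g CO₂ ÷ 44.009 g/mol = 0.1382 mol
mol H = 2 × 0.968 g H₂O ÷ 18.015 g/mol = 0.1075 mol
mol N = 2 × 0.645 g N₂ ÷ 28.014 g/mol = 0.04605 mol
mass O = 3.64 − (1.659 + 0.1083 + 0.6450) = 1.227 g → mol O = 1.227 ÷ 15.999 = 0.07671 mol
mass % H = 0.1083 g ÷ 3.64 g × 100%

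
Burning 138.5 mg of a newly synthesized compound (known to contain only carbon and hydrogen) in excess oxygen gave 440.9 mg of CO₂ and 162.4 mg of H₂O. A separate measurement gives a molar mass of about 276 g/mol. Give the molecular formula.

C20H36

mol C = 0.4409 g CO₂ ÷ 44.009 g/mol = 0.010018 mol
mol H = 2 × 0.1624 g H₂O ÷ 18.015 g/mol = 0.018029 mol
Divide by the smallest (0.010018 mol): C 1.000, H 1.800
Multiplying each by 5 gives whole numbers: C 5.00, H 9.00
Empirical formula: C5H9
Empirical-formula mass = 69.13 g/mol; 276 ÷ 69.13 ≈ 4, so the molecular formula is C20H36.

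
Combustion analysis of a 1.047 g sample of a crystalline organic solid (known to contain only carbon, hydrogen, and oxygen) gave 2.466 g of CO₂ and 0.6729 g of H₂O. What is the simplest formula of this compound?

mol C = 2.466 g CO₂ ÷ 44.009 g/mol = 0.056034 mol
mol H = 2 × 0.6729 g H₂O ÷ 18.015 g/mol = 0.074704 mol
mass O = 1.047 − (0.67302 + 0.075302) = 0.29867 g → mol O = 0.29867 ÷ 15.999 = 0.018668 mol
Divide by the smallest (0.018668 mol): C 3.002, H 4.002, O 1.000

C3H4O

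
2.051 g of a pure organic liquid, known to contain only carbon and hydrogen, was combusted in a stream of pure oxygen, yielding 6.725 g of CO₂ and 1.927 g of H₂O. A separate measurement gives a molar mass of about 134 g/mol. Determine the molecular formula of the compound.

C10H14

mol C = 6.725 g CO₂ ÷ 44.009 g/mol = 0.15281 mol
mol H = 2 × 1.927 g H₂O ÷ 18.015 g/mol = 0.21393 mol
Divide by the smallest (0.15281 mol): C 1.000, H 1.400
Multiplying each by 5 gives whole numbers: C 5.00, H 7.00
Empirical formula: C5H7
Empirical-formula mass = 67.11 g/mol; 134 ÷ 67.11 ≈ 2, so the molecular formula is C10H14.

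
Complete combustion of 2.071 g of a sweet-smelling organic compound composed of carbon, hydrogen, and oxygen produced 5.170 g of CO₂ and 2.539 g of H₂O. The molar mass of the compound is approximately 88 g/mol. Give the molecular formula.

C5H12O

mol C = 5.170 g CO₂ ÷ 44.009 g/mol = 0.11748 mol
mol H = 2 × 2.539 g H₂O ÷ 18.015 g/mol = 0.28188 mol
mass O = 2.071 − (1.4110 + 0.28413) = 0.37586 g → mol O = 0.37586 ÷ 15.999 = 0.023493 mol
Divide by the smallest (0.023493 mol): C 5.000, H 11.998, O 1.000
Empirical formula: C5H12O
Empirical-formula mass = 88.15 g/mol; 88 ÷ 88.15 ≈ 1, so the molecular formula is C5H12O.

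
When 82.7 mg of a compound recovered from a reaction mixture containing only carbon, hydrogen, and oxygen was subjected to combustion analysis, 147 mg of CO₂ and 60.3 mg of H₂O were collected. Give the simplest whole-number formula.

mol C = 0.147 g CO₂ ÷ 44.009 g/mol = 0.003340 mol
mol H = 2 × 0.0603 g H₂O ÷ 18.015 g/mol = 0.006694 mol
mass O = 0.0827 − (0.04012 + 0.006748) = 0.03583 g → mol O = 0.03583 ÷ 15.999 = 0.002240 mol
Divide by the smallest (0.002240 mol): C 1.491, H 2.989, O 1.000
Multiplying each by 2 gives whole numbers: C 2.98, H 5.98, O 2.00

C3H6O2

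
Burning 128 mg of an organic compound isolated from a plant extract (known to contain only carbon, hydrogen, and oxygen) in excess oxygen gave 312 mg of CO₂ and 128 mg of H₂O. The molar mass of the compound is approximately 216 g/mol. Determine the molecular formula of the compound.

C12H24O3

mol C = 0.312 g CO₂ ÷ 44.009 g/mol = 0.007089 mol
mol H = 2 × 0.128 g H₂O ÷ 18.015 g/mol = 0.01421 mol
mass O = 0.128 − (0.08515 + 0.01432) = 0.02852 g → mol O = 0.02852 ÷ 15.999 = 0.001783 mol
Divide by the smallest (0.001783 mol): C 3.976, H 7.970, O 1.000
Empirical formula: C4H8O
Empirical-formula mass = 72.11 g/mol; 216 ÷ 72.11 ≈ 3, so the molecular formula is C12H24O3.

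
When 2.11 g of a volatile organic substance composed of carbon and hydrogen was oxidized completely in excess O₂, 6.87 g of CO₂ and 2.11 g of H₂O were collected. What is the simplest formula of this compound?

mol C = 6.87 g CO₂ ÷ 44.009 g/mol = 0.1561 mol
mol H = 2 × 2.11 g H₂O ÷ 18.015 g/mol = 0.2342 mol
Divide by the smallest (0.1561 mol): C 1.000, H 1.501
Multiplying each by 2 gives whole numbers: C 2.00, H 3.00

C2H3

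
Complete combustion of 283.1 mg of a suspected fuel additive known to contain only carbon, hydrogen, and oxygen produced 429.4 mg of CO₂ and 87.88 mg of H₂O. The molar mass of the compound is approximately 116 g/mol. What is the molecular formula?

C4H4O4

mol C = 0.4294 g CO₂ ÷ 44.009 g/mol = 0.0097571 mol
mol H = 2 × 0.08788 g H₂O ÷ 18.015 g/mol = 0.0097563 mol
mass O = 0.2831 − (0.11719 + 0.0098344) = 0.15607 g → mol O = 0.15607 ÷ 15.999 = 0.0097552 mol
Divide by the smallest (0.0097552 mol): C 1.000, H 1.000, O 1.000
Empirical formula: CHO
Empirical-formula mass = 29.02 g/mol; 116 ÷ 29.02 ≈ 4, so the molecular formula is C4H4O4.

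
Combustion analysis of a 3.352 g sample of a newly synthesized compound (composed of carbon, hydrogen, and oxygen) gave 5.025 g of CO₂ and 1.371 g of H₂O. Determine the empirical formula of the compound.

mol C = 5.025 g CO₂ ÷ 44.009 g/mol = 0.11418 mol
mol H = 2 × 1.371 g H₂O ÷ 18.015 g/mol = 0.15221 mol
mass O = 3.352 − (1.3714 + 0.15342) = 1.8271 g → mol O = 1.8271 ÷ 15.999 = 0.11420 mol
Divide by the smallest (0.11418 mol): C 1.000, H 1.333, O 1.000
Multiplying each by 3 gives whole numbers: C 3.00, H 4.00, O 3.00

C3H4O3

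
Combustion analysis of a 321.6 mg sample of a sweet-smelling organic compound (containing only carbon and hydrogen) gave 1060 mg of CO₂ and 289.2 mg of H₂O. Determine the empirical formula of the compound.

mol C = 1.060 g CO₂ ÷ 44.009 g/mol = 0.024086 mol
mol H = 2 × 0.2892 g H₂O ÷ 18.015 g/mol = 0.032107 mol
Divide by the smallest (0.024086 mol): C 1.000, H 1.333
Multiplying each by 3 gives whole numbers: C 3.00, H 4.00

C3H4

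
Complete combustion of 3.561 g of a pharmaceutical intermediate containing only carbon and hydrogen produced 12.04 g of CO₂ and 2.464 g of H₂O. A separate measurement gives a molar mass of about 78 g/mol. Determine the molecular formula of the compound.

C6H6

mol C = 12.04 g CO₂ ÷ 44.009 g/mol = 0.27358 mol
mol H = 2 × 2.464 g H₂O ÷ 18.015 g/mol = 0.27355 mol
Divide by the smallest (0.27355 mol): C 1.000, H 1.000
Empirical formula: CH
Empirical-formula mass = 13.02 g/mol; 78 ÷ 13.02 ≈ 6, so the molecular formula is C6H6.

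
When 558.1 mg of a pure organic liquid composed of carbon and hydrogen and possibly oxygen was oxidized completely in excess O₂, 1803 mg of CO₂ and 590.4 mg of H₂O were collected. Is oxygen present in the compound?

no

mol C = 1.803 g CO₂ ÷ 44.009 g/mol = 0.040969 mol
mol H = 2 × 0.5904 g H₂O ÷ 18.015 g/mol = 0.065545 mol
C and H together account for 0.55815 g — essentially the entire 0.5581 g sample — so the compound contains no oxygen.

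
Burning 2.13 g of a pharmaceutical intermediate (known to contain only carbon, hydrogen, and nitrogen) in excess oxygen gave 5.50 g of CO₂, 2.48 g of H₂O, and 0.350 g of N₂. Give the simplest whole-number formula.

C5H11N

mol C = 5.50 g CO₂ ÷ 44.009 g/mol = 0.1250 mol
mol H = 2 × 2.48 g H₂O ÷ 18.015 g/mol = 0.2753 mol
mol N = 2 × 0.350 g N₂ ÷ 28.014 g/mol = 0.02499 mol
Divide by the smallest (0.02499 mol): C 5.001, H 11.019, N 1.000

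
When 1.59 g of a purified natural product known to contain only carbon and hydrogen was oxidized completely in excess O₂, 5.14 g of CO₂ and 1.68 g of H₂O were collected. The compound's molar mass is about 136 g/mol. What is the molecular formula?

C10H16

mol C = 5.14 g CO₂ ÷ 44.009 g/mol = 0.1168 mol
mol H = 2 × 1.68 g H₂O ÷ 18.015 g/mol = 0.1865 mol
Divide by the smallest (0.1168 mol): C 1.000, H 1.597
Multiplying each by 5 gives whole numbers: C 5.00, H 7.98
Empirical formula: C5H8
Empirical-formula mass = 68.12 g/mol; 136 ÷ 68.12 ≈ 2, so the molecular formula is C10H16.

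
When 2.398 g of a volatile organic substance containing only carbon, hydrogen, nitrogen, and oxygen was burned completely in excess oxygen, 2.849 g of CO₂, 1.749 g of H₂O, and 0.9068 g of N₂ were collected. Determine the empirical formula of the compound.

mol C = 2.849 g CO₂ ÷ 44.009 g/mol = 0.064737 mol
mol H = 2 × 1.749 g H₂O ÷ 18.015 g/mol = 0.19417 mol
mol N = 2 × 0.9068 g N₂ ÷ 28.014 g/mol = 0.064739 mol
mass O = 2.398 − (0.77755 + 0.19572 + 0.90680) = 0.51792 g → mol O = 0.51792 ÷ 15.999 = 0.032372 mol
Divide by the smallest (0.032372 mol): C 2.000, H 5.998, N 2.000, O 1.000

C2H6N2O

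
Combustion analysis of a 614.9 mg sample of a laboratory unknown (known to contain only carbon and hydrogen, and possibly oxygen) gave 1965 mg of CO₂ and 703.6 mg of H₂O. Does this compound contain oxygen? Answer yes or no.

no

mol C = 1.965 g CO₂ ÷ 44.009 g/mol = 0.044650 mol
mol H = 2 × 0.7036 g H₂O ÷ 18.015 g/mol = 0.078113 mol
C and H together account for 0.61503 g — essentially the entire 0.6149 g sample — so the compound contains no oxygen.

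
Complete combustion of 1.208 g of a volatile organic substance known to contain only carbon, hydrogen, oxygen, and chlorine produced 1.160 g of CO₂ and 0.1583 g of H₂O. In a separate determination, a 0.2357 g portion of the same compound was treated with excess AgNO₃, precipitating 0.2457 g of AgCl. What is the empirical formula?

C3H2ClO4

mol C = 1.160 g CO₂ ÷ 44.009 g/mol = 0.026358 mol
mol H = 2 × 0.1583 g H₂O ÷ 18.015 g/mol = 0.017574 mol
From the AgCl data: mol Cl per gram of compound = (0.2457 ÷ 143.318) ÷ 0.2357 = 0.0072735 mol/g, so in the 1.208 g combustion sample mol Cl = 0.0087864 mol
mass O = 1.208 − (0.31659 + 0.017715 + 0.31148) = 0.56222 g → mol O = 0.56222 ÷ 15.999 = 0.035141 mol
Divide by the smallest (0.0087864 mol): C 3.000, H 2.000, Cl 1.000, O 3.999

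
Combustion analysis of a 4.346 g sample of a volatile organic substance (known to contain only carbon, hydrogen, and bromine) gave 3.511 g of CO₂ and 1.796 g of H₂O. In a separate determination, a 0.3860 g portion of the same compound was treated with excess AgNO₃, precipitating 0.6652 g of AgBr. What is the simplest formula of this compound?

C2H5Br

mol C = 3.511 g CO₂ ÷ 44.009 g/mol = 0.079779 mol
mol H = 2 × 1.796 g H₂O ÷ 18.015 g/mol = 0.19939 mol
From the AgBr data: mol Br per gram of compound = (0.6652 ÷ 187.772) ÷ 0.3860 = 0.0091777 mol/g, so in the 4.346 g combustion sample mol Br = 0.039886 mol
Divide by the smallest (0.039886 mol): C 2.000, H 4.999, Br 1.000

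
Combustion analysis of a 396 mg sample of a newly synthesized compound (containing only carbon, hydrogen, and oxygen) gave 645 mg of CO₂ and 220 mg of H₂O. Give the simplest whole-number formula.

mol C = 0.645 g CO₂ ÷ 44.009 g/mol = 0.01466 mol
mol H = 2 × 0.220 g H₂O ÷ 18.015 g/mol = 0.02442 mol
mass O = 0.396 − (0.1760 + 0.02462) = 0.1953 g → mol O = 0.1953 ÷ 15.999 = 0.01221 mol
Divide by the smallest (0.01221 mol): C 1.200, H 2.000, O 1.000
Multiplying each by 5 gives whole numbers: C 6.00, H 10.00, O 5.00

C6H10O5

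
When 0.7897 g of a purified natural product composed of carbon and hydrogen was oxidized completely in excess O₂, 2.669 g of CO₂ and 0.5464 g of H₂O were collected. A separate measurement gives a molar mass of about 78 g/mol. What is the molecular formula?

C6H6

mol C = 2.669 g CO₂ ÷ 44.009 g/mol = 0.060647 mol
mol H = 2 × 0.5464 g H₂O ÷ 18.015 g/mol = 0.060661 mol
Divide by the smallest (0.060647 mol): C 1.000, H 1.000
Empirical formula: CH
Empirical-formula mass = 13.02 g/mol; 78 ÷ 13.02 ≈ 6, so the molecular formula is C6H6.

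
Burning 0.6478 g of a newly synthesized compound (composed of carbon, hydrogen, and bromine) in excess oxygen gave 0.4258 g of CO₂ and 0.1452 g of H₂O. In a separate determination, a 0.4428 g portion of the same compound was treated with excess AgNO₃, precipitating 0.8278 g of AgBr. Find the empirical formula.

C3H5Br2

mol C = 0.4258 g CO₂ ÷ 44.009 g/mol = 0.0096753 mol
mol H = 2 × 0.1452 g H₂O ÷ 18.015 g/mol = 0.016120 mol
From the AgBr data: mol Br per gram of compound = (0.8278 ÷ 187.772) ÷ 0.4428 = 0.0099560 mol/g, so in the 0.6478 g combustion sample mol Br = 0.0064495 mol
Divide by the smallest (0.0064495 mol): C 1.500, H 2.499, Br 1.000
Multiplying each by 2 gives whole numbers: C 3.00, H 5.00, Br 2.00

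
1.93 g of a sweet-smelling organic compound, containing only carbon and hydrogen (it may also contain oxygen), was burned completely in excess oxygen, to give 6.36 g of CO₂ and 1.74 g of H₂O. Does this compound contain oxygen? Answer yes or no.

mol C = 6.36 g CO₂ ÷ 44.009 g/mol = 0.1445 mol
mol H = 2 × 1.74 g H₂O ÷ 18.015 g/mol = 0.1932 mol
C and H together account for 1.930 g — essentially the entire 1.93 g sample — so the compound contains no oxygen.

no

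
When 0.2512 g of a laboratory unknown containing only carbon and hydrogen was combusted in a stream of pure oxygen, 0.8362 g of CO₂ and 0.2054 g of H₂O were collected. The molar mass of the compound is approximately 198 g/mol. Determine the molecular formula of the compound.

mol C = 0.8362 g CO₂ ÷ 44.009 g/mol = 0.019001 mol
mol H = 2 × 0.2054 g H₂O ÷ 18.015 g/mol = 0.022803 mol
Divide by the smallest (0.019001 mol): C 1.000, H 1.200
Multiplying each by 5 gives whole numbers: C 5.00, H 6.00
Empirical formula: C5H6
Empirical-formula mass = 66.10 g/mol; 198 ÷ 66.10 ≈ 3, so the molecular formula is C15H18.

C15H18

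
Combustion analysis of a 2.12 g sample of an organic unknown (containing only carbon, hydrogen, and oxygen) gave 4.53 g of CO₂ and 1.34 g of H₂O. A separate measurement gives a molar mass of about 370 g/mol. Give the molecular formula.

mol C = 4.53 g CO₂ ÷ 44.009 g/mol = 0.1029 mol
mol H = 2 × 1.34 g H₂O ÷ 18.015 g/mol = 0.1488 mol
mass O = 2.12 − (1.236 + 0.1500) = 0.7337 g → mol O = 0.7337 ÷ 15.999 = 0.04586 mol
Divide by the smallest (0.04586 mol): C 2.245, H 3.244, O 1.000
Multiplying each by 4 gives whole numbers: C 8.98, H 12.98, O 4.00
Empirical formula: C9H13O4
Empirical-formula mass = 185.20 g/mol; 370 ÷ 185.20 ≈ 2, so the molecular formula is C18H26O8.

C18H26O8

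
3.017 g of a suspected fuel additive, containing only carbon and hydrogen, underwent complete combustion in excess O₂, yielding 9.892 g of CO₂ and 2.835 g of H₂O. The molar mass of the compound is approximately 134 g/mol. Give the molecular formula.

C10H14

mol C = 9.892 g CO₂ ÷ 44.009 g/mol = 0.22477 mol
mol H = 2 × 2.835 g H₂O ÷ 18.015 g/mol = 0.31474 mol
Divide by the smallest (0.22477 mol): C 1.000, H 1.400
Multiplying each by 5 gives whole numbers: C 5.00, H 7.00
Empirical formula: C5H7
Empirical-formula mass = 67.11 g/mol; 134 ÷ 67.11 ≈ 2, so the molecular formula is C10H14.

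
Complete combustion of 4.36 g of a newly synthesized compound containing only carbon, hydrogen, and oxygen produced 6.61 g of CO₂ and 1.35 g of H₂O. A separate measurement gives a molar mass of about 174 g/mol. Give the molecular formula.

mol C = 6.61 g CO₂ ÷ 44.009 g/mol = 0.1502 mol
mol H = 2 × 1.35 g H₂O ÷ 18.015 g/mol = 0.1499 mol
mass O = 4.36 − (1.804 + 0.1511) = 2.405 g → mol O = 2.405 ÷ 15.999 = 0.1503 mol
Divide by the smallest (0.1499 mol): C 1.002, H 1.000, O 1.003
Empirical formula: CHO
Empirical-formula mass = 29.02 g/mol; 174 ÷ 29.02 ≈ 6, so the molecular formula is C6H6O6.

C6H6O6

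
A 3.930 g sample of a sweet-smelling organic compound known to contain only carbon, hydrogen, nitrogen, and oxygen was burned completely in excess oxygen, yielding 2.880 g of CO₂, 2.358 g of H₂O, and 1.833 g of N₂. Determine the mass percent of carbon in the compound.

mol C = 2.880 g CO₂ ÷ 44.009 g/mol = 0.065441 mol
mol H = 2 × 2.358 g H₂O ÷ 18.015 g/mol = 0.26178 mol
mol N = 2 × 1.833 g N₂ ÷ 28.014 g/mol = 0.13086 mol
mass O = 3.930 − (0.78601 + 0.26388 + 1.8330) = 1.0471 g → mol O = 1.0471 ÷ 15.999 = 0.065448 mol
mass % C = 0.78601 g ÷ 3.930 g × 100%

20.00%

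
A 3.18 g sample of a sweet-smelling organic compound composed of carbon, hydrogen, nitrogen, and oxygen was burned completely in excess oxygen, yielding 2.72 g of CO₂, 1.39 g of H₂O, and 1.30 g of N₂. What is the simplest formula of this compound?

mol C = 2.72 g CO₂ ÷ 44.009 g/mol = 0.06181 mol
mol H = 2 × 1.39 g H₂O ÷ 18.015 g/mol = 0.1543 mol
mol N = 2 × 1.30 g N₂ ÷ 28.014 g/mol = 0.09281 mol
mass O = 3.18 − (0.7423 + 0.1556 + 1.300) = 0.9821 g → mol O = 0.9821 ÷ 15.999 = 0.06139 mol
Divide by the smallest (0.06139 mol): C 1.007, H 2.514, N 1.512, O 1.000
Multiplying each by 2 gives whole numbers: C 2.01, H 5.03, N 3.02, O 2.00

C2H5N3O2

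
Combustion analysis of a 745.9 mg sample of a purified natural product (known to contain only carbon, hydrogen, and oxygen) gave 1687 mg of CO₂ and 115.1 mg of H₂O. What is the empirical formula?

mol C = 1.687 g CO₂ ÷ 44.009 g/mol = 0.038333 mol
mol H = 2 × 0.1151 g H₂O ÷ 18.015 g/mol = 0.012778 mol
mass O = 0.7459 − (0.46042 + 0.012880) = 0.27260 g → mol O = 0.27260 ÷ 15.999 = 0.017039 mol
Divide by the smallest (0.012778 mol): C 3.000, H 1.000, O 1.333
Multiplying each by 3 gives whole numbers: C 9.00, H 3.00, O 4.00

C9H3O4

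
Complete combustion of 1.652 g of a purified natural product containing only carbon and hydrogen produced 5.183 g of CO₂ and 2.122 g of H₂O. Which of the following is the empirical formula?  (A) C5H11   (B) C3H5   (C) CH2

(C) CH2

mol C = 5.183 g CO₂ ÷ 44.009 g/mol = 0.11777 mol
mol H = 2 × 2.122 g H₂O ÷ 18.015 g/mol = 0.23558 mol
Divide by the smallest (0.11777 mol): C 1.000, H 2.000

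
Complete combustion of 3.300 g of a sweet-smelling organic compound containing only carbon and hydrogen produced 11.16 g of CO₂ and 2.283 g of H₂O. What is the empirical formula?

mol C = 11.16 g CO₂ ÷ 44.009 g/mol = 0.25358 mol
mol H = 2 × 2.283 g H₂O ÷ 18.015 g/mol = 0.25346 mol
Divide by the smallest (0.25346 mol): C 1.001, H 1.000

CH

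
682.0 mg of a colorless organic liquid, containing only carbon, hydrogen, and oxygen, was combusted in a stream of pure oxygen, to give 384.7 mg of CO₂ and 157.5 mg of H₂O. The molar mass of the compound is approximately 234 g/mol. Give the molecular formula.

C3H6O12

mol C = 0.3847 g CO₂ ÷ 44.009 g/mol = 0.0087414 mol
mol H = 2 × 0.1575 g H₂O ÷ 18.015 g/mol = 0.017485 mol
mass O = 0.6820 − (0.10499 + 0.017625) = 0.55938 g → mol O = 0.55938 ÷ 15.999 = 0.034964 mol
Divide by the smallest (0.0087414 mol): C 1.000, H 2.000, O 4.000
Empirical formula: CH2O4
Empirical-formula mass = 78.02 g/mol; 234 ÷ 78.02 ≈ 3, so the molecular formula is C3H6O12.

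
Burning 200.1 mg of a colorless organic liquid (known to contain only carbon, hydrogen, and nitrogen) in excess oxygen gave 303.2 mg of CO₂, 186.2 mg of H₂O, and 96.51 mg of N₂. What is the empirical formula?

CH3N

mol C = 0.3032 g CO₂ ÷ 44.009 g/mol = 0.0068895 mol
mol H = 2 × 0.1862 g H₂O ÷ 18.015 g/mol = 0.020672 mol
mol N = 2 × 0.09651 g N₂ ÷ 28.014 g/mol = 0.0068901 mol
Divide by the smallest (0.0068895 mol): C 1.000, H 3.000, N 1.000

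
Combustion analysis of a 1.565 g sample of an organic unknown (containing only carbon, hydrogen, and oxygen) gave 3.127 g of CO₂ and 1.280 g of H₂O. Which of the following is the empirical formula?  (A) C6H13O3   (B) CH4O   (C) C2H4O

(C) C2H4O

mol C = 3.127 g CO₂ ÷ 44.009 g/mol = 0.071054 mol
mol H = 2 × 1.280 g H₂O ÷ 18.015 g/mol = 0.14210 mol
mass O = 1.565 − (0.85343 + 0.14324) = 0.56833 g → mol O = 0.56833 ÷ 15.999 = 0.035523 mol
Divide by the smallest (0.035523 mol): C 2.000, H 4.000, O 1.000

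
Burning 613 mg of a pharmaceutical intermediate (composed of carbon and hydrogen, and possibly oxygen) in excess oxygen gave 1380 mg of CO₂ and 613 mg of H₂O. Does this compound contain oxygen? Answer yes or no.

mol C = 1.38 g CO₂ ÷ 44.009 g/mol = 0.03136 mol
mol H = 2 × 0.613 g H₂O ÷ 18.015 g/mol = 0.06805 mol
C and H account for only 0.4452 g of the 0.613 g sample; the remaining 0.1678 g must be oxygen.

yes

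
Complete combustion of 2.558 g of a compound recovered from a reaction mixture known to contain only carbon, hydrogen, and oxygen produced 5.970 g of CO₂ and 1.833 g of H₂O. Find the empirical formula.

mol C = 5.970 g CO₂ ÷ 44.009 g/mol = 0.13565 mol
mol H = 2 × 1.833 g H₂O ÷ 18.015 g/mol = 0.20350 mol
mass O = 2.558 − (1.6293 + 0.20513) = 0.72353 g → mol O = 0.72353 ÷ 15.999 = 0.045224 mol
Divide by the smallest (0.045224 mol): C 3.000, H 4.500, O 1.000
Multiplying each by 2 gives whole numbers: C 6.00, H 9.00, O 2.00

C6H9O2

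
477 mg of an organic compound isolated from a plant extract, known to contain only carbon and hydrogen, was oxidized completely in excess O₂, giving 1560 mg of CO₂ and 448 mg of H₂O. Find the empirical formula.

C5H7

mol C = 1.56 g CO₂ ÷ 44.009 g/mol = 0.03545 mol
mol H = 2 × 0.448 g H₂O ÷ 18.015 g/mol = 0.04974 mol
Divide by the smallest (0.03545 mol): C 1.000, H 1.403
Multiplying each by 5 gives whole numbers: C 5.00, H 7.02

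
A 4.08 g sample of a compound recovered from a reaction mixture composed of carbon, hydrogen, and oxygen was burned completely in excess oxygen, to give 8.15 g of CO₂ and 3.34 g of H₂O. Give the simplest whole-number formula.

C2H4O

mol C = 8.15 g CO₂ ÷ 44.009 g/mol = 0.1852 mol
mol H = 2 × 3.34 g H₂O ÷ 18.015 g/mol = 0.3708 mol
mass O = 4.08 − (2.224 + 0.3738) = 1.482 g → mol O = 1.482 ÷ 15.999 = 0.09263 mol
Divide by the smallest (0.09263 mol): C 1.999, H 4.003, O 1.000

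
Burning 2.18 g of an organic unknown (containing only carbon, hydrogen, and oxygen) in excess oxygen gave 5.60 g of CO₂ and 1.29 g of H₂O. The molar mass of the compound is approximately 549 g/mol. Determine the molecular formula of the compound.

mol C = 5.60 g CO₂ ÷ 44.009 g/mol = 0.1272 mol
mol H = 2 × 1.29 g H₂O ÷ 18.015 g/mol = 0.1432 mol
mass O = 2.18 − (1.528 + 0.1444) = 0.5073 g → mol O = 0.5073 ÷ 15.999 = 0.03171 mol
Divide by the smallest (0.03171 mol): C 4.013, H 4.517, O 1.000
Multiplying each by 2 gives whole numbers: C 8.03, H 9.03, O 2.00
Empirical formula: C8H9O2
Empirical-formula mass = 137.16 g/mol; 549 ÷ 137.16 ≈ 4, so the molecular formula is C32H36O8.

C32H36O8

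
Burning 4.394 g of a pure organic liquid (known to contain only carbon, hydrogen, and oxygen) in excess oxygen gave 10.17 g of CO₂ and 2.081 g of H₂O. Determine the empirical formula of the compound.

C8H8O3

mol C = 10.17 g CO₂ ÷ 44.009 g/mol = 0.23109 mol
mol H = 2 × 2.081 g H₂O ÷ 18.015 g/mol = 0.23103 mol
mass O = 4.394 − (2.7756 + 0.23288) = 1.3855 g → mol O = 1.3855 ÷ 15.999 = 0.086600 mol
Divide by the smallest (0.086600 mol): C 2.668, H 2.668, O 1.000
Multiplying each by 3 gives whole numbers: C 8.01, H 8.00, O 3.00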